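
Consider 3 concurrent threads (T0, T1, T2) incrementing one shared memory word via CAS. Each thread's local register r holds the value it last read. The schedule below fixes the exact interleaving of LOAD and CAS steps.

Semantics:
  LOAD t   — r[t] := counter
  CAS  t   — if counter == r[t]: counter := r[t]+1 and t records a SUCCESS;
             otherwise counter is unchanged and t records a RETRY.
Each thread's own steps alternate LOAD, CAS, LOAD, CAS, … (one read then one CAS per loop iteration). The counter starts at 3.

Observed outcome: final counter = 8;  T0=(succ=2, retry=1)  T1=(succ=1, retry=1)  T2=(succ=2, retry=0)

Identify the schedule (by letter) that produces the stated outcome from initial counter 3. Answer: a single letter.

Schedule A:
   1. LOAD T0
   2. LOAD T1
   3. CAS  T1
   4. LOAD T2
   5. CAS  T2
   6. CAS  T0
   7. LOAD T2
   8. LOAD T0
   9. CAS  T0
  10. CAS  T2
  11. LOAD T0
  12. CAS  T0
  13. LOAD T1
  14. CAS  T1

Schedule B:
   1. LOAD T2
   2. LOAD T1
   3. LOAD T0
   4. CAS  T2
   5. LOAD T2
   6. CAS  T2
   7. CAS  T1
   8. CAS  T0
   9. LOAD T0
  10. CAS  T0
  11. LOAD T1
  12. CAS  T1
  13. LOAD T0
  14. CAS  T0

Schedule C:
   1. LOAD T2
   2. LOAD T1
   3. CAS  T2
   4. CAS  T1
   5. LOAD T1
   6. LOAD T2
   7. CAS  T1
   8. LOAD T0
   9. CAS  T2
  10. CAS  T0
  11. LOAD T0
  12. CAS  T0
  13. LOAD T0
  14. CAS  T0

B

Simulating candidate B:
[1] T2.load  rd  (counter 3, T2.r 3)
[2] T1.load  rd  (counter 3, T1.r 3)
[3] T0.load  rd  (counter 3, T0.r 3)
[4] T2.cas  hit  (counter 4, T2.r 3)
[5] T2.load  rd  (counter 4, T2.r 4)
[6] T2.cas  hit  (counter 5, T2.r 4)
[7] T1.cas  miss  (counter 5, T1.r 3)
[8] T0.cas  miss  (counter 5, T0.r 3)
[9] T0.load  rd  (counter 5, T0.r 5)
[10] T0.cas  hit  (counter 6, T0.r 5)
[11] T1.load  rd  (counter 6, T1.r 6)
[12] T1.cas  hit  (counter 7, T1.r 6)
[13] T0.load  rd  (counter 7, T0.r 7)
[14] T0.cas  hit  (counter 8, T0.r 7)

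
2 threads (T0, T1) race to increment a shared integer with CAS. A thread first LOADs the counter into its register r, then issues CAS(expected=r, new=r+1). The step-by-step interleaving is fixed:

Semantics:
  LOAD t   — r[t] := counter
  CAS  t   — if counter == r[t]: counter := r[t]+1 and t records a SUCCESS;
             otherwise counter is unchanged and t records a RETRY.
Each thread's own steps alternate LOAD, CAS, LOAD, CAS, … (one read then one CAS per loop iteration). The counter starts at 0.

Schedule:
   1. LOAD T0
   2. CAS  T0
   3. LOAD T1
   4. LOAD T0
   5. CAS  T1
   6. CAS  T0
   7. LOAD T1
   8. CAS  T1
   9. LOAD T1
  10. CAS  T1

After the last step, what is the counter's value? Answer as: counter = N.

counter = 4

[1] T0.load  rd  (counter 0, T0.r 0)
[2] T0.cas  hit  (counter 1, T0.r 0)
[3] T1.load  rd  (counter 1, T1.r 1)
[4] T0.load  rd  (counter 1, T0.r 1)
[5] T1.cas  hit  (counter 2, T1.r 1)
[6] T0.cas  miss  (counter 2, T0.r 1)
[7] T1.load  rd  (counter 2, T1.r 2)
[8] T1.cas  hit  (counter 3, T1.r 2)
[9] T1.load  rd  (counter 3, T1.r 3)
[10] T1.cas  hit  (counter 4, T1.r 3)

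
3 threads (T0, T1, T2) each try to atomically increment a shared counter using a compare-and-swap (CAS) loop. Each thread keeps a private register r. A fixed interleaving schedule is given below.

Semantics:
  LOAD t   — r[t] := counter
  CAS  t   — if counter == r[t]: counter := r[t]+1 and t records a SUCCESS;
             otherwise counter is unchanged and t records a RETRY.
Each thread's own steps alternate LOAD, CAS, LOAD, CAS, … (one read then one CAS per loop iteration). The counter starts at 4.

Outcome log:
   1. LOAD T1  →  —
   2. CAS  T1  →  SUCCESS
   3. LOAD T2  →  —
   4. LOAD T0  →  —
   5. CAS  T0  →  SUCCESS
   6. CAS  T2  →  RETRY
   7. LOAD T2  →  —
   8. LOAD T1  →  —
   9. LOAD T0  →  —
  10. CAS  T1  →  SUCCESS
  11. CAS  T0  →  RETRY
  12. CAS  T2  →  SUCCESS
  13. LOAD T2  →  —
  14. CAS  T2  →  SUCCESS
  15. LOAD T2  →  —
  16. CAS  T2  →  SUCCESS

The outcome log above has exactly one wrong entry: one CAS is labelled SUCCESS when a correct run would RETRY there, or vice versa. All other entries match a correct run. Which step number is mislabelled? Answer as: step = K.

Reference trace:
   1) LOAD T1:  M=4  r_T1=4
   2) CAS  T1:  M=5  r_T1=4 ✓
   3) LOAD T2:  M=5  r_T2=5
   4) LOAD T0:  M=5  r_T0=5
   5) CAS  T0:  M=6  r_T0=5 ✓
   6) CAS  T2:  M=6  r_T2=5 ✗
   7) LOAD T2:  M=6  r_T2=6
   8) LOAD T1:  M=6  r_T1=6
   9) LOAD T0:  M=6  r_T0=6
  10) CAS  T1:  M=7  r_T1=6 ✓
  11) CAS  T0:  M=7  r_T0=6 ✗
  12) CAS  T2:  M=7  r_T2=6 ✗
  13) LOAD T2:  M=7  r_T2=7
  14) CAS  T2:  M=8  r_T2=7 ✓
  15) LOAD T2:  M=8  r_T2=8
  16) CAS  T2:  M=9  r_T2=8 ✓
Mismatch at 12.

step = 12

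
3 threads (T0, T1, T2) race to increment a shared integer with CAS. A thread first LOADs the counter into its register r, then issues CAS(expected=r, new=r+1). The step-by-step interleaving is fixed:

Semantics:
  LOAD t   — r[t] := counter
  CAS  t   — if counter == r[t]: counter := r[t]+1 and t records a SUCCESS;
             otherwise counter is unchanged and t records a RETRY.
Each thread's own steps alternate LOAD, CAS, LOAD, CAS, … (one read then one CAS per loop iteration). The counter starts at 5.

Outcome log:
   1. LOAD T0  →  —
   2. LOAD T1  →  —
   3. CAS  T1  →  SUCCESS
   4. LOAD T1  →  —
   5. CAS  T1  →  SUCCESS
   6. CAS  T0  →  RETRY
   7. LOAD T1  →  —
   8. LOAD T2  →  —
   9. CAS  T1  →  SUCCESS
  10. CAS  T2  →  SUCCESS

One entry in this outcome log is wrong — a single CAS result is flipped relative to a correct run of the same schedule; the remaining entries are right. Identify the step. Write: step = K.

Reference trace:
[1] T0.load  rd  (counter 5, T0.r 5)
[2] T1.load  rd  (counter 5, T1.r 5)
[3] T1.cas  hit  (counter 6, T1.r 5)
[4] T1.load  rd  (counter 6, T1.r 6)
[5] T1.cas  hit  (counter 7, T1.r 6)
[6] T0.cas  miss  (counter 7, T0.r 5)
[7] T1.load  rd  (counter 7, T1.r 7)
[8] T2.load  rd  (counter 7, T2.r 7)
[9] T1.cas  hit  (counter 8, T1.r 7)
[10] T2.cas  miss  (counter 8, T2.r 7)
Flip is step 10.

step = 10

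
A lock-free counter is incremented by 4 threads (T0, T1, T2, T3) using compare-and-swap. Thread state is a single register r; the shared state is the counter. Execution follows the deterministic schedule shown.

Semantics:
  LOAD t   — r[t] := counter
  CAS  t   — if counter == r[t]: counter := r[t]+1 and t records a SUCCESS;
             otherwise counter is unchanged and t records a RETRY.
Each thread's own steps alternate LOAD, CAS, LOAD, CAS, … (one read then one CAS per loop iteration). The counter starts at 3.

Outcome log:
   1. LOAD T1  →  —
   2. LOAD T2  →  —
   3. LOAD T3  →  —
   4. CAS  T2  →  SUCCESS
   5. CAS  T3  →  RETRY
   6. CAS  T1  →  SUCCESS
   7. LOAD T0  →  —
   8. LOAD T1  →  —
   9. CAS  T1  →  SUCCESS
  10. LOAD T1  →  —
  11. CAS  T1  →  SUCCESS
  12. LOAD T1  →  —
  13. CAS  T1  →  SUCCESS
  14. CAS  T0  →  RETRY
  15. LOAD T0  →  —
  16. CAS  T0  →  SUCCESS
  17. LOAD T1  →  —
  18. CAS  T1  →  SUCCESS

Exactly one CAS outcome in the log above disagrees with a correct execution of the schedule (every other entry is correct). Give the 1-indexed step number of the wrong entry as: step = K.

step = 6

Correct run:
1. LOAD T1 → mem=3 r[T1]=3 [LOAD]
2. LOAD T2 → mem=3 r[T2]=3 [LOAD]
3. LOAD T3 → mem=3 r[T3]=3 [LOAD]
4. CAS T2 → mem=4 r[T2]=3 [OK]
5. CAS T3 → mem=4 r[T3]=3 [RETRY]
6. CAS T1 → mem=4 r[T1]=3 [RETRY]
7. LOAD T0 → mem=4 r[T0]=4 [LOAD]
8. LOAD T1 → mem=4 r[T1]=4 [LOAD]
9. CAS T1 → mem=5 r[T1]=4 [OK]
10. LOAD T1 → mem=5 r[T1]=5 [LOAD]
11. CAS T1 → mem=6 r[T1]=5 [OK]
12. LOAD T1 → mem=6 r[T1]=6 [LOAD]
13. CAS T1 → mem=7 r[T1]=6 [OK]
14. CAS T0 → mem=7 r[T0]=4 [RETRY]
15. LOAD T0 → mem=7 r[T0]=7 [LOAD]
16. CAS T0 → mem=8 r[T0]=7 [OK]
17. LOAD T1 → mem=8 r[T1]=8 [LOAD]
18. CAS T1 → mem=9 r[T1]=8 [OK]
Flip is step 6.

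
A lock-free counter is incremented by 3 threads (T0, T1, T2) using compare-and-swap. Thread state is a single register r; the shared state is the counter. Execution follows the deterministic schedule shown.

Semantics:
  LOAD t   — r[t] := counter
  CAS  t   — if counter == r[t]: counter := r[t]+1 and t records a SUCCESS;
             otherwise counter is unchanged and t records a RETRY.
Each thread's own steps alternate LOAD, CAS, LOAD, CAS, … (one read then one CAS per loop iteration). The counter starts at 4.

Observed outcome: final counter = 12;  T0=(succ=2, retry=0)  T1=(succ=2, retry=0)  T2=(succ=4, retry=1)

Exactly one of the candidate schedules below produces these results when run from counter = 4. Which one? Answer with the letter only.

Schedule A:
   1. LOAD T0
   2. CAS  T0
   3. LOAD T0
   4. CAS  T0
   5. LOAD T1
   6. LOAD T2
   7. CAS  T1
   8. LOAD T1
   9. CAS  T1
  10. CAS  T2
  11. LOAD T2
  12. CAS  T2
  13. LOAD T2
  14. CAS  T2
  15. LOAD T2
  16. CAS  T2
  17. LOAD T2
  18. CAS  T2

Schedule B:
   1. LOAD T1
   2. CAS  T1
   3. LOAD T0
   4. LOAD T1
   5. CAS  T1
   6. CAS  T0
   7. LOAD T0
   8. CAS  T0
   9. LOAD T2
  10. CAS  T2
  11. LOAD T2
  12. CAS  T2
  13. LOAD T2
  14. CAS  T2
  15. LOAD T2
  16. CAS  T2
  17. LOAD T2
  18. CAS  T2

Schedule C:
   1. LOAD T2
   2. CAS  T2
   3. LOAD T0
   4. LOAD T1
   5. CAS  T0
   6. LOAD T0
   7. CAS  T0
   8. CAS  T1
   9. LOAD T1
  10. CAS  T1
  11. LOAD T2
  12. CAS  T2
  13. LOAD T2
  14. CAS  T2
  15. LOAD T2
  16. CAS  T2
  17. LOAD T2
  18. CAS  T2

Simulating candidate A:
#1 T0 reads 4
#2 T0 CAS(4→5) writes; counter now 5
#3 T0 reads 5
#4 T0 CAS(5→6) writes; counter now 6
#5 T1 reads 6
#6 T2 reads 6
#7 T1 CAS(6→7) writes; counter now 7
#8 T1 reads 7
#9 T1 CAS(7→8) writes; counter now 8
#10 T2 CAS(6→7) fails; counter now 8
#11 T2 reads 8
#12 T2 CAS(8→9) writes; counter now 9
#13 T2 reads 9
#14 T2 CAS(9→10) writes; counter now 10
#15 T2 reads 10
#16 T2 CAS(10→11) writes; counter now 11
#17 T2 reads 11
#18 T2 CAS(11→12) writes; counter now 12

A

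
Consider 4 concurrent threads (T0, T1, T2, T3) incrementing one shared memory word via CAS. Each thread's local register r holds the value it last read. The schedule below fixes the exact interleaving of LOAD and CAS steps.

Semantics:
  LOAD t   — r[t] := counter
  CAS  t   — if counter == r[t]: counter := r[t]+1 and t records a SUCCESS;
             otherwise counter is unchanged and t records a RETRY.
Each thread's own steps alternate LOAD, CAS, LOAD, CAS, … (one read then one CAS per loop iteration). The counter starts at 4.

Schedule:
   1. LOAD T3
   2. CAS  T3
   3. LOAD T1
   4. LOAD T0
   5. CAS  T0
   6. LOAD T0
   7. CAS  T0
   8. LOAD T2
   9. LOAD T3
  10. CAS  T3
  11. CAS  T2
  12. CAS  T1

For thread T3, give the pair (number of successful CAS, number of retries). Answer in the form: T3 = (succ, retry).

T3 = (2, 0)

[1] T3.load  rd  (counter 4, T3.r 4)
[2] T3.cas  hit  (counter 5, T3.r 4)
[3] T1.load  rd  (counter 5, T1.r 5)
[4] T0.load  rd  (counter 5, T0.r 5)
[5] T0.cas  hit  (counter 6, T0.r 5)
[6] T0.load  rd  (counter 6, T0.r 6)
[7] T0.cas  hit  (counter 7, T0.r 6)
[8] T2.load  rd  (counter 7, T2.r 7)
[9] T3.load  rd  (counter 7, T3.r 7)
[10] T3.cas  hit  (counter 8, T3.r 7)
[11] T2.cas  miss  (counter 8, T2.r 7)
[12] T1.cas  miss  (counter 8, T1.r 5)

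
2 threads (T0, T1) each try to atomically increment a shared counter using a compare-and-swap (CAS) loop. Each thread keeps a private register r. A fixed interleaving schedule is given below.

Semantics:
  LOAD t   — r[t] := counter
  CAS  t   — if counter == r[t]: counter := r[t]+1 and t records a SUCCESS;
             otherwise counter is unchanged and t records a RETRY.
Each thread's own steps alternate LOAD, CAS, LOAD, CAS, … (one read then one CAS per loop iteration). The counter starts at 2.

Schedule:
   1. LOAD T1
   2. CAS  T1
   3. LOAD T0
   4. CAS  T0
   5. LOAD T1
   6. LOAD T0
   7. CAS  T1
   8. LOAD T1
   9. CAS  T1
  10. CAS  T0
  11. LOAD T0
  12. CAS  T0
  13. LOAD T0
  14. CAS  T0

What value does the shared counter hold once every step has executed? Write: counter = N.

1. LOAD T1 → mem=2 r[T1]=2 [LOAD]
2. CAS T1 → mem=3 r[T1]=2 [OK]
3. LOAD T0 → mem=3 r[T0]=3 [LOAD]
4. CAS T0 → mem=4 r[T0]=3 [OK]
5. LOAD T1 → mem=4 r[T1]=4 [LOAD]
6. LOAD T0 → mem=4 r[T0]=4 [LOAD]
7. CAS T1 → mem=5 r[T1]=4 [OK]
8. LOAD T1 → mem=5 r[T1]=5 [LOAD]
9. CAS T1 → mem=6 r[T1]=5 [OK]
10. CAS T0 → mem=6 r[T0]=4 [RETRY]
11. LOAD T0 → mem=6 r[T0]=6 [LOAD]
12. CAS T0 → mem=7 r[T0]=6 [OK]
13. LOAD T0 → mem=7 r[T0]=7 [LOAD]
14. CAS T0 → mem=8 r[T0]=7 [OK]

counter = 8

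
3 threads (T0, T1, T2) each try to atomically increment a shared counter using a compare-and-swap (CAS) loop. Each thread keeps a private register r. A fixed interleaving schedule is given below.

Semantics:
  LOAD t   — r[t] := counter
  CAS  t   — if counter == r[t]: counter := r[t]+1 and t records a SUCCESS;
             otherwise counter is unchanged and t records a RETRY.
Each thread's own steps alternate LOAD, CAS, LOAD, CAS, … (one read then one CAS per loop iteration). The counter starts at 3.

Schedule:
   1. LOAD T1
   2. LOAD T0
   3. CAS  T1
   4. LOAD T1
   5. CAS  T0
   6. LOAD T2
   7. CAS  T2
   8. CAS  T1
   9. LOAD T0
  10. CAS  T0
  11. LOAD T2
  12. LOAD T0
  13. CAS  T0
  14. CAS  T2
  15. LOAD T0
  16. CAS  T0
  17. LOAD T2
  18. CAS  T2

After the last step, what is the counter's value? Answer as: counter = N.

counter = 9

[1] T1.load  rd  (counter 3, T1.r 3)
[2] T0.load  rd  (counter 3, T0.r 3)
[3] T1.cas  hit  (counter 4, T1.r 3)
[4] T1.load  rd  (counter 4, T1.r 4)
[5] T0.cas  miss  (counter 4, T0.r 3)
[6] T2.load  rd  (counter 4, T2.r 4)
[7] T2.cas  hit  (counter 5, T2.r 4)
[8] T1.cas  miss  (counter 5, T1.r 4)
[9] T0.load  rd  (counter 5, T0.r 5)
[10] T0.cas  hit  (counter 6, T0.r 5)
[11] T2.load  rd  (counter 6, T2.r 6)
[12] T0.load  rd  (counter 6, T0.r 6)
[13] T0.cas  hit  (counter 7, T0.r 6)
[14] T2.cas  miss  (counter 7, T2.r 6)
[15] T0.load  rd  (counter 7, T0.r 7)
[16] T0.cas  hit  (counter 8, T0.r 7)
[17] T2.load  rd  (counter 8, T2.r 8)
[18] T2.cas  hit  (counter 9, T2.r 8)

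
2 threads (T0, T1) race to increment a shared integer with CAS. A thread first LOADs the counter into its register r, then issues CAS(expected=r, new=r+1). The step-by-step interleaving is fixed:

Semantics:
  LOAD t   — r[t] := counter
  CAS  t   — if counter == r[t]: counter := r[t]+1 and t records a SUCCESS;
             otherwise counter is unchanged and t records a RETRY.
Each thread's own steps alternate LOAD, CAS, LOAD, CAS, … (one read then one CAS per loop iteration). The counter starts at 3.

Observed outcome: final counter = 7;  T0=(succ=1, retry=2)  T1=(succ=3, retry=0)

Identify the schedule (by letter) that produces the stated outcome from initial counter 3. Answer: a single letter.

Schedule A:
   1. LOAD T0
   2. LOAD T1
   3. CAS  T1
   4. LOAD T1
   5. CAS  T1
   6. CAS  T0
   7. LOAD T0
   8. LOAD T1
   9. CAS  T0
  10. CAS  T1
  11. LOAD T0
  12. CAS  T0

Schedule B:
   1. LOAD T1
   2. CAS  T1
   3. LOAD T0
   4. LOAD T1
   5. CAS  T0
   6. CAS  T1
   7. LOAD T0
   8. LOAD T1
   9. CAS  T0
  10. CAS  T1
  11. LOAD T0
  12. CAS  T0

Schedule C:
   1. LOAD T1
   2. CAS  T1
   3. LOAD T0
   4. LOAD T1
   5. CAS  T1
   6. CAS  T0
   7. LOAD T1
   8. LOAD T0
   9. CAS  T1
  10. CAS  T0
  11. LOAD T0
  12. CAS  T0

C

Tracing schedule C:
#1 T1 reads 3
#2 T1 CAS(3→4) writes; counter now 4
#3 T0 reads 4
#4 T1 reads 4
#5 T1 CAS(4→5) writes; counter now 5
#6 T0 CAS(4→5) fails; counter now 5
#7 T1 reads 5
#8 T0 reads 5
#9 T1 CAS(5→6) writes; counter now 6
#10 T0 CAS(5→6) fails; counter now 6
#11 T0 reads 6
#12 T0 CAS(6→7) writes; counter now 7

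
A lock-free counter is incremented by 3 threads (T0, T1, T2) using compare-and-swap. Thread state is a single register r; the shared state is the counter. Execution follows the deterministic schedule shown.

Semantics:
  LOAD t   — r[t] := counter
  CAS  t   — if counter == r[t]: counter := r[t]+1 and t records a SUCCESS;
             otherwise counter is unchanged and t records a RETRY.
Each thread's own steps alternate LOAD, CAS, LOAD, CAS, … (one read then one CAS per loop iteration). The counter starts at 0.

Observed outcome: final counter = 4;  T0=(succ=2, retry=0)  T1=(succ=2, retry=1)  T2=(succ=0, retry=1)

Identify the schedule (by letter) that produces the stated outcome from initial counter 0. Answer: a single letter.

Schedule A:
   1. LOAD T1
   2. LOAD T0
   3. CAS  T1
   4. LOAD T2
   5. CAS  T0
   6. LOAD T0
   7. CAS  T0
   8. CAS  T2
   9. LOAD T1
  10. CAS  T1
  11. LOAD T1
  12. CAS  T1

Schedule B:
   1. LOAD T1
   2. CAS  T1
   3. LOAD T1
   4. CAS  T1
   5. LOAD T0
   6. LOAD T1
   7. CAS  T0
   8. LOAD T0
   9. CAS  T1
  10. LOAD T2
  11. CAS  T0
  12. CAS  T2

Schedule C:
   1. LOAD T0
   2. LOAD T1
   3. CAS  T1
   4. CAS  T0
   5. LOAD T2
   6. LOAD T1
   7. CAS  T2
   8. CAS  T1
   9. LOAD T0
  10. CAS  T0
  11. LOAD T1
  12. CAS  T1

B

Tracing schedule B:
[1] T1.load  rd  (counter 0, T1.r 0)
[2] T1.cas  hit  (counter 1, T1.r 0)
[3] T1.load  rd  (counter 1, T1.r 1)
[4] T1.cas  hit  (counter 2, T1.r 1)
[5] T0.load  rd  (counter 2, T0.r 2)
[6] T1.load  rd  (counter 2, T1.r 2)
[7] T0.cas  hit  (counter 3, T0.r 2)
[8] T0.load  rd  (counter 3, T0.r 3)
[9] T1.cas  miss  (counter 3, T1.r 2)
[10] T2.load  rd  (counter 3, T2.r 3)
[11] T0.cas  hit  (counter 4, T0.r 3)
[12] T2.cas  miss  (counter 4, T2.r 3)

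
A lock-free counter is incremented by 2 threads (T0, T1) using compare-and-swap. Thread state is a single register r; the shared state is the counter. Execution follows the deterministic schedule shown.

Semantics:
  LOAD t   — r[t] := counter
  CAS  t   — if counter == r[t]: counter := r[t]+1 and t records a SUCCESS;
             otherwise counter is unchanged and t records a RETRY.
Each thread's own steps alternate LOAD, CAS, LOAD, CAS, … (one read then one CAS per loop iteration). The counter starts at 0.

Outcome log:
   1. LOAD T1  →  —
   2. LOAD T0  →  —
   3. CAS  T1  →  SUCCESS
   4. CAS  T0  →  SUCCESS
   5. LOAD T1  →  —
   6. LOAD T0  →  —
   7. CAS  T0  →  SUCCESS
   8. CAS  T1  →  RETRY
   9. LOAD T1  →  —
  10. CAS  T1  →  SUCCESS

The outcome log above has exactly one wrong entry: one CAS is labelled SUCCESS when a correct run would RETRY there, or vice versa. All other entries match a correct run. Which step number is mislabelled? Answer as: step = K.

step = 4

Correct run:
1. LOAD T1 → mem=0 r[T1]=0 [LOAD]
2. LOAD T0 → mem=0 r[T0]=0 [LOAD]
3. CAS T1 → mem=1 r[T1]=0 [OK]
4. CAS T0 → mem=1 r[T0]=0 [RETRY]
5. LOAD T1 → mem=1 r[T1]=1 [LOAD]
6. LOAD T0 → mem=1 r[T0]=1 [LOAD]
7. CAS T0 → mem=2 r[T0]=1 [OK]
8. CAS T1 → mem=2 r[T1]=1 [RETRY]
9. LOAD T1 → mem=2 r[T1]=2 [LOAD]
10. CAS T1 → mem=3 r[T1]=2 [OK]
Flip is step 4.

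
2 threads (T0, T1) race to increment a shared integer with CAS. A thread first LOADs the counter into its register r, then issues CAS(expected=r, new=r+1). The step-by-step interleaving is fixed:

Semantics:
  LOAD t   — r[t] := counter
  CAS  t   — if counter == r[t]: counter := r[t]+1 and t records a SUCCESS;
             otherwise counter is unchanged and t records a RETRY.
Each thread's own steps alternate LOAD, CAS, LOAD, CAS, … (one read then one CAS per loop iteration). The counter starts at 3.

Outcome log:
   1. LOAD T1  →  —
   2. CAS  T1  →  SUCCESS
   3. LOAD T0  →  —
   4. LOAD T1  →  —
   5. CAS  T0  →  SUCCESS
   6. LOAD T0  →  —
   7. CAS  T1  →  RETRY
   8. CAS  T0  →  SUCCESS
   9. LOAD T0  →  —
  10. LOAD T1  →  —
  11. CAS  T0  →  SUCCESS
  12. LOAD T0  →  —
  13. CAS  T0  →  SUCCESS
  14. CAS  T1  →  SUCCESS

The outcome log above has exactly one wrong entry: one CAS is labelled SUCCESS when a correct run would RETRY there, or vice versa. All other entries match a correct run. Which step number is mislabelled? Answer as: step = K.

Correct run:
T1 LOAD — after: cnt=3, r=3 — load
T1 CAS — after: cnt=4, r=3 — ok
T0 LOAD — after: cnt=4, r=4 — load
T1 LOAD — after: cnt=4, r=4 — load
T0 CAS — after: cnt=5, r=4 — ok
T0 LOAD — after: cnt=5, r=5 — load
T1 CAS — after: cnt=5, r=4 — retry
T0 CAS — after: cnt=6, r=5 — ok
T0 LOAD — after: cnt=6, r=6 — load
T1 LOAD — after: cnt=6, r=6 — load
T0 CAS — after: cnt=7, r=6 — ok
T0 LOAD — after: cnt=7, r=7 — load
T0 CAS — after: cnt=8, r=7 — ok
T1 CAS — after: cnt=8, r=6 — retry
Flip is step 14.

step = 14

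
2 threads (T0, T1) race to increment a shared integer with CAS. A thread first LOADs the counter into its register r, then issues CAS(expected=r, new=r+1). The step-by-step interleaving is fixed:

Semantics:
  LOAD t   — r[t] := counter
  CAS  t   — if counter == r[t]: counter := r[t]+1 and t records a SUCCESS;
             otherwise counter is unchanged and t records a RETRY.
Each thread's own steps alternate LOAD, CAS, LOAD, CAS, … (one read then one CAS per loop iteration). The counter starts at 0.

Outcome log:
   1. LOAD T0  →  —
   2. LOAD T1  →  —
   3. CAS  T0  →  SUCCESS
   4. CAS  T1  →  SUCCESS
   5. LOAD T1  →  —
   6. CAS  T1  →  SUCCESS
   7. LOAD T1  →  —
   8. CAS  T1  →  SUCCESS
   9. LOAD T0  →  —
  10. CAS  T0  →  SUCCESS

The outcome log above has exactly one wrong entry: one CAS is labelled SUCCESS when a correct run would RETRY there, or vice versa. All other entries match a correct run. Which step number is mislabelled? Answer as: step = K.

Reference trace:
T0 LOAD — after: cnt=0, r=0 — load
T1 LOAD — after: cnt=0, r=0 — load
T0 CAS — after: cnt=1, r=0 — ok
T1 CAS — after: cnt=1, r=0 — retry
T1 LOAD — after: cnt=1, r=1 — load
T1 CAS — after: cnt=2, r=1 — ok
T1 LOAD — after: cnt=2, r=2 — load
T1 CAS — after: cnt=3, r=2 — ok
T0 LOAD — after: cnt=3, r=3 — load
T0 CAS — after: cnt=4, r=3 — ok
Mismatch at 4.

step = 4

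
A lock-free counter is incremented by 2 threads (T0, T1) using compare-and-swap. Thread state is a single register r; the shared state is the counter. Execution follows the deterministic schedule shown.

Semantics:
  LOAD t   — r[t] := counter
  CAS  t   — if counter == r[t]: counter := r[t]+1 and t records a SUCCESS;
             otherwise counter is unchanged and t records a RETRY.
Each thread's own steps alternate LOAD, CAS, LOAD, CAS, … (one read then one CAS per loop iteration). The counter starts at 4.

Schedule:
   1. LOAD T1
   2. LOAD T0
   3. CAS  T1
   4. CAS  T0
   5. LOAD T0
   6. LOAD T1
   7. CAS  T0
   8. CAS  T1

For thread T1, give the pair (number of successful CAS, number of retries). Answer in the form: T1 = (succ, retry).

#1 T1 reads 4
#2 T0 reads 4
#3 T1 CAS(4→5) writes; counter now 5
#4 T0 CAS(4→5) fails; counter now 5
#5 T0 reads 5
#6 T1 reads 5
#7 T0 CAS(5→6) writes; counter now 6
#8 T1 CAS(5→6) fails; counter now 6

T1 = (1, 1)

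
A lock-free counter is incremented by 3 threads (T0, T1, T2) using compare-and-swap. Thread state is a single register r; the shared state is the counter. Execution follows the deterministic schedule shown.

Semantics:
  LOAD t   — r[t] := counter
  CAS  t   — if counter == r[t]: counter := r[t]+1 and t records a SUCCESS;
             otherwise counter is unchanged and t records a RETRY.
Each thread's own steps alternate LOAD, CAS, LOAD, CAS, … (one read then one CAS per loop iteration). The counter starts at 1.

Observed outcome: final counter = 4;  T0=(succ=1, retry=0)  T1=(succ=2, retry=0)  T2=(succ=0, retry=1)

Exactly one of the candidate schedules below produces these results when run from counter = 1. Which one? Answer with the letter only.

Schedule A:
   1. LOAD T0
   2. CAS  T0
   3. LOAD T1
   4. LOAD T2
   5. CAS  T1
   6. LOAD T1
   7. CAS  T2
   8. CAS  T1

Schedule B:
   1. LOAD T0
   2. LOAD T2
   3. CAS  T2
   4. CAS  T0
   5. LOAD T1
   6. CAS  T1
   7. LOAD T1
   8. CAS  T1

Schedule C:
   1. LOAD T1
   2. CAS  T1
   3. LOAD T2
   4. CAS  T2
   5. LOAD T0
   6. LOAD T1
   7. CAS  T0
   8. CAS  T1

A

Run A:
T0 LOAD — after: cnt=1, r=1 — load
T0 CAS — after: cnt=2, r=1 — ok
T1 LOAD — after: cnt=2, r=2 — load
T2 LOAD — after: cnt=2, r=2 — load
T1 CAS — after: cnt=3, r=2 — ok
T1 LOAD — after: cnt=3, r=3 — load
T2 CAS — after: cnt=3, r=2 — retry
T1 CAS — after: cnt=4, r=3 — ok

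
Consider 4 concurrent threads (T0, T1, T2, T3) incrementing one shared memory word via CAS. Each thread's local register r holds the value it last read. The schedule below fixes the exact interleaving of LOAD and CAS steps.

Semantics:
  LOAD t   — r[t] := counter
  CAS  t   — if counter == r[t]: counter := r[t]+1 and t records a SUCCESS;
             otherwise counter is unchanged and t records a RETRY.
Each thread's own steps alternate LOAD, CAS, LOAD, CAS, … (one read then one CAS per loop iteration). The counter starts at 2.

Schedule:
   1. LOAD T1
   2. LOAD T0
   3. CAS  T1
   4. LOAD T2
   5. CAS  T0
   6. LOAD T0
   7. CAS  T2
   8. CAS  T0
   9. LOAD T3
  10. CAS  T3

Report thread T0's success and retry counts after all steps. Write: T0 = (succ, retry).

T0 = (0, 2)

[1] T1.load  rd  (counter 2, T1.r 2)
[2] T0.load  rd  (counter 2, T0.r 2)
[3] T1.cas  hit  (counter 3, T1.r 2)
[4] T2.load  rd  (counter 3, T2.r 3)
[5] T0.cas  miss  (counter 3, T0.r 2)
[6] T0.load  rd  (counter 3, T0.r 3)
[7] T2.cas  hit  (counter 4, T2.r 3)
[8] T0.cas  miss  (counter 4, T0.r 3)
[9] T3.load  rd  (counter 4, T3.r 4)
[10] T3.cas  hit  (counter 5, T3.r 4)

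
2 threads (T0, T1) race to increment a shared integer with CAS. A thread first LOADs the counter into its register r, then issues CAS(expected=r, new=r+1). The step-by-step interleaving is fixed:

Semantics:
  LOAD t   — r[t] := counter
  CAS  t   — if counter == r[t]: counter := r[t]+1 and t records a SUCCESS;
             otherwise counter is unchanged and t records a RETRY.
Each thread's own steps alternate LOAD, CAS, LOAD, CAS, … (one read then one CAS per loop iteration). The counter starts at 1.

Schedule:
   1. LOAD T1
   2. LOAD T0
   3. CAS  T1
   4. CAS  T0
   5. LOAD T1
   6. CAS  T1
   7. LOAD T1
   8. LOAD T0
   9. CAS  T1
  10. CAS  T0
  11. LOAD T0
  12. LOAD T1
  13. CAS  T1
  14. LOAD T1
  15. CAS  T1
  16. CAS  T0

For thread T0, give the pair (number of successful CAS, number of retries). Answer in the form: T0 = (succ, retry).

T0 = (0, 3)

1. LOAD T1 → mem=1 r[T1]=1 [LOAD]
2. LOAD T0 → mem=1 r[T0]=1 [LOAD]
3. CAS T1 → mem=2 r[T1]=1 [OK]
4. CAS T0 → mem=2 r[T0]=1 [RETRY]
5. LOAD T1 → mem=2 r[T1]=2 [LOAD]
6. CAS T1 → mem=3 r[T1]=2 [OK]
7. LOAD T1 → mem=3 r[T1]=3 [LOAD]
8. LOAD T0 → mem=3 r[T0]=3 [LOAD]
9. CAS T1 → mem=4 r[T1]=3 [OK]
10. CAS T0 → mem=4 r[T0]=3 [RETRY]
11. LOAD T0 → mem=4 r[T0]=4 [LOAD]
12. LOAD T1 → mem=4 r[T1]=4 [LOAD]
13. CAS T1 → mem=5 r[T1]=4 [OK]
14. LOAD T1 → mem=5 r[T1]=5 [LOAD]
15. CAS T1 → mem=6 r[T1]=5 [OK]
16. CAS T0 → mem=6 r[T0]=4 [RETRY]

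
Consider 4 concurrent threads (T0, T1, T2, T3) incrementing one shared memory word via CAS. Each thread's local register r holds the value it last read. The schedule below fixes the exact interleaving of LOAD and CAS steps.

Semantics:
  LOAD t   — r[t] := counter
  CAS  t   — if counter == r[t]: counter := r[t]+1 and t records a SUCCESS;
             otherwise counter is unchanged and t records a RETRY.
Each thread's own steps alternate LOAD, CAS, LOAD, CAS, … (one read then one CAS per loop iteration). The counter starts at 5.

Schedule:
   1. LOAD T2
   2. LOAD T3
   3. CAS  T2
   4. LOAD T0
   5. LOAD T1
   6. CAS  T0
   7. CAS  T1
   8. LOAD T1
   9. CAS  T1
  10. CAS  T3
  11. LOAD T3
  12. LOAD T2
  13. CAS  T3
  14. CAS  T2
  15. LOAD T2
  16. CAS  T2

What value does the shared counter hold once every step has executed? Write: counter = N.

   1) LOAD T2:  M=5  r_T2=5
   2) LOAD T3:  M=5  r_T3=5
   3) CAS  T2:  M=6  r_T2=5 ✓
   4) LOAD T0:  M=6  r_T0=6
   5) LOAD T1:  M=6  r_T1=6
   6) CAS  T0:  M=7  r_T0=6 ✓
   7) CAS  T1:  M=7  r_T1=6 ✗
   8) LOAD T1:  M=7  r_T1=7
   9) CAS  T1:  M=8  r_T1=7 ✓
  10) CAS  T3:  M=8  r_T3=5 ✗
  11) LOAD T3:  M=8  r_T3=8
  12) LOAD T2:  M=8  r_T2=8
  13) CAS  T3:  M=9  r_T3=8 ✓
  14) CAS  T2:  M=9  r_T2=8 ✗
  15) LOAD T2:  M=9  r_T2=9
  16) CAS  T2:  M=10  r_T2=9 ✓

counter = 10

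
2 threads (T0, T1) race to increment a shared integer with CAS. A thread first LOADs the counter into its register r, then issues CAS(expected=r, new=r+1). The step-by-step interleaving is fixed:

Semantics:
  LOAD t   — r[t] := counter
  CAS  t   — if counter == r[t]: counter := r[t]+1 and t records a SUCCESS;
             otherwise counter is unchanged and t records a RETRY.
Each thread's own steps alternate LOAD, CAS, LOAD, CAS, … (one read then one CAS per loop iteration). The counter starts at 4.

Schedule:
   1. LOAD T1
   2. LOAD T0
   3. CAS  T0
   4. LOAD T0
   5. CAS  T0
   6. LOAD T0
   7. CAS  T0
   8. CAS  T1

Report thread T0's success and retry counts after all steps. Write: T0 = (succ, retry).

step 1: T1 LOAD ⇒ load; ctr=4 reg=4
step 2: T0 LOAD ⇒ load; ctr=4 reg=4
step 3: T0 CAS ⇒ ok; ctr=5 reg=4
step 4: T0 LOAD ⇒ load; ctr=5 reg=5
step 5: T0 CAS ⇒ ok; ctr=6 reg=5
step 6: T0 LOAD ⇒ load; ctr=6 reg=6
step 7: T0 CAS ⇒ ok; ctr=7 reg=6
step 8: T1 CAS ⇒ retry; ctr=7 reg=4

T0 = (3, 0)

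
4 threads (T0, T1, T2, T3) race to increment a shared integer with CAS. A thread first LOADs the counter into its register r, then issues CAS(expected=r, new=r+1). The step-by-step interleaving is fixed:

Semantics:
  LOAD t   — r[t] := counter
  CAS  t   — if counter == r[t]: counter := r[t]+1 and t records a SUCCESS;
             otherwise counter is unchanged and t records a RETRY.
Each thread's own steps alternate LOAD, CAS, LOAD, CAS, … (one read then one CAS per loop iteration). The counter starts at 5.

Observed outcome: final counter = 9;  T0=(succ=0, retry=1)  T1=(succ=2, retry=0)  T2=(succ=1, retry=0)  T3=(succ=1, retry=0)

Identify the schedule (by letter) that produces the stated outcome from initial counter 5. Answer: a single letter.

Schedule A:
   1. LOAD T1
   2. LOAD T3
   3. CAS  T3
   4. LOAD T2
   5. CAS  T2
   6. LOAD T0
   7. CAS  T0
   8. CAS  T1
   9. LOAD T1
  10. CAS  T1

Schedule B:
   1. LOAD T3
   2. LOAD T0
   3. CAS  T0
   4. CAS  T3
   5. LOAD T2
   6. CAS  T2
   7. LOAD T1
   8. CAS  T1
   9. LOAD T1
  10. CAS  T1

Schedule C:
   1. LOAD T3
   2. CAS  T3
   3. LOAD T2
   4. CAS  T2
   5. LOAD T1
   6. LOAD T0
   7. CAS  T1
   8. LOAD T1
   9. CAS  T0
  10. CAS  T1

C

Tracing schedule C:
step 1: T3 LOAD ⇒ load; ctr=5 reg=5
step 2: T3 CAS ⇒ ok; ctr=6 reg=5
step 3: T2 LOAD ⇒ load; ctr=6 reg=6
step 4: T2 CAS ⇒ ok; ctr=7 reg=6
step 5: T1 LOAD ⇒ load; ctr=7 reg=7
step 6: T0 LOAD ⇒ load; ctr=7 reg=7
step 7: T1 CAS ⇒ ok; ctr=8 reg=7
step 8: T1 LOAD ⇒ load; ctr=8 reg=8
step 9: T0 CAS ⇒ retry; ctr=8 reg=7
step 10: T1 CAS ⇒ ok; ctr=9 reg=8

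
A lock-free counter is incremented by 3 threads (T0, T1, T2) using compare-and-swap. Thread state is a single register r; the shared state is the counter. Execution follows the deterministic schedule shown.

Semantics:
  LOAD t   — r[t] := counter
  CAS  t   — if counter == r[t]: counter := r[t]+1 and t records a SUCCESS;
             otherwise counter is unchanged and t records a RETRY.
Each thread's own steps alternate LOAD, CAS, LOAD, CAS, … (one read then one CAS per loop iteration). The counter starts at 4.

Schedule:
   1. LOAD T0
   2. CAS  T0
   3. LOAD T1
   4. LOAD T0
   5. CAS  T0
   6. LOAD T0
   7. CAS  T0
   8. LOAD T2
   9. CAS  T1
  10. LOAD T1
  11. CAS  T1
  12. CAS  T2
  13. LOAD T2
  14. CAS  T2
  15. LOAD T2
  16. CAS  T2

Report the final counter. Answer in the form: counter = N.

   1) LOAD T0:  M=4  r_T0=4
   2) CAS  T0:  M=5  r_T0=4 ✓
   3) LOAD T1:  M=5  r_T1=5
   4) LOAD T0:  M=5  r_T0=5
   5) CAS  T0:  M=6  r_T0=5 ✓
   6) LOAD T0:  M=6  r_T0=6
   7) CAS  T0:  M=7  r_T0=6 ✓
   8) LOAD T2:  M=7  r_T2=7
   9) CAS  T1:  M=7  r_T1=5 ✗
  10) LOAD T1:  M=7  r_T1=7
  11) CAS  T1:  M=8  r_T1=7 ✓
  12) CAS  T2:  M=8  r_T2=7 ✗
  13) LOAD T2:  M=8  r_T2=8
  14) CAS  T2:  M=9  r_T2=8 ✓
  15) LOAD T2:  M=9  r_T2=9
  16) CAS  T2:  M=10  r_T2=9 ✓

counter = 10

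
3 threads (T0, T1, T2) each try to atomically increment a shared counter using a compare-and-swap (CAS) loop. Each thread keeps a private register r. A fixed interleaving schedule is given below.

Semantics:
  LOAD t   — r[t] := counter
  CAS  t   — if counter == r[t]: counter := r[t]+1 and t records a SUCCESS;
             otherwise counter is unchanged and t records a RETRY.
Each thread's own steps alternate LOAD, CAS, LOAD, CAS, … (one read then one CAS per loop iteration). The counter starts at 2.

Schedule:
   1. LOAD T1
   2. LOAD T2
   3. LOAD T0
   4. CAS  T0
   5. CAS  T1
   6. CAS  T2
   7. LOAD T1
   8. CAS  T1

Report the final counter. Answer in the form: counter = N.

counter = 4

[1] T1.load  rd  (counter 2, T1.r 2)
[2] T2.load  rd  (counter 2, T2.r 2)
[3] T0.load  rd  (counter 2, T0.r 2)
[4] T0.cas  hit  (counter 3, T0.r 2)
[5] T1.cas  miss  (counter 3, T1.r 2)
[6] T2.cas  miss  (counter 3, T2.r 2)
[7] T1.load  rd  (counter 3, T1.r 3)
[8] T1.cas  hit  (counter 4, T1.r 3)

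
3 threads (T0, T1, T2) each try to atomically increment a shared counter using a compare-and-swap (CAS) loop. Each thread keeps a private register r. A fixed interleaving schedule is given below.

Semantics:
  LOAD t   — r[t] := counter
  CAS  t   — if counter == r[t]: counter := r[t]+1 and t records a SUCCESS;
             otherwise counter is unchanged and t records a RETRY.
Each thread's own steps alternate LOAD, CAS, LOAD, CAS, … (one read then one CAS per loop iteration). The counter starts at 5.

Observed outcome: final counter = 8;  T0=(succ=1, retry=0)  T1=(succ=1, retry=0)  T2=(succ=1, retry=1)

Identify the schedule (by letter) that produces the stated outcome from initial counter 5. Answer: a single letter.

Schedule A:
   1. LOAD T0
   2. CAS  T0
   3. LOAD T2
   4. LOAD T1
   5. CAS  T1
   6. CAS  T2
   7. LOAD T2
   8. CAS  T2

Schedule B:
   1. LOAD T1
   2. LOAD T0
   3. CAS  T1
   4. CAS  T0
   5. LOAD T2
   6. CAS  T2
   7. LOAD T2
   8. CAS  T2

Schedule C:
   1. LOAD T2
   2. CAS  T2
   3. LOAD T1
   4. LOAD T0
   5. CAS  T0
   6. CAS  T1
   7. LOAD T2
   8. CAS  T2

A

Simulating candidate A:
[1] T0.load  rd  (counter 5, T0.r 5)
[2] T0.cas  hit  (counter 6, T0.r 5)
[3] T2.load  rd  (counter 6, T2.r 6)
[4] T1.load  rd  (counter 6, T1.r 6)
[5] T1.cas  hit  (counter 7, T1.r 6)
[6] T2.cas  miss  (counter 7, T2.r 6)
[7] T2.load  rd  (counter 7, T2.r 7)
[8] T2.cas  hit  (counter 8, T2.r 7)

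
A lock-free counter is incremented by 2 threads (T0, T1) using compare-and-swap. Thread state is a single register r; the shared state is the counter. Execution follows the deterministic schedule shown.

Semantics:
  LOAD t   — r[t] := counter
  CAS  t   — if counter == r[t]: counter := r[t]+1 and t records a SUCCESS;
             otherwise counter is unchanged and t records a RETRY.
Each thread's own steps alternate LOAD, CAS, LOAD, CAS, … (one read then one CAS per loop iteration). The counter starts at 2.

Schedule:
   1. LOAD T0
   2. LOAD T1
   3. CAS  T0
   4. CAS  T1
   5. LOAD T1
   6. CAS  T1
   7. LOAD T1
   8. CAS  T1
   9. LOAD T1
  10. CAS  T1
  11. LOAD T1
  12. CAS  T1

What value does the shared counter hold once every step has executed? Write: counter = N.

counter = 7

step 1: T0 LOAD ⇒ load; ctr=2 reg=2
step 2: T1 LOAD ⇒ load; ctr=2 reg=2
step 3: T0 CAS ⇒ ok; ctr=3 reg=2
step 4: T1 CAS ⇒ retry; ctr=3 reg=2
step 5: T1 LOAD ⇒ load; ctr=3 reg=3
step 6: T1 CAS ⇒ ok; ctr=4 reg=3
step 7: T1 LOAD ⇒ load; ctr=4 reg=4
step 8: T1 CAS ⇒ ok; ctr=5 reg=4
step 9: T1 LOAD ⇒ load; ctr=5 reg=5
step 10: T1 CAS ⇒ ok; ctr=6 reg=5
step 11: T1 LOAD ⇒ load; ctr=6 reg=6
step 12: T1 CAS ⇒ ok; ctr=7 reg=6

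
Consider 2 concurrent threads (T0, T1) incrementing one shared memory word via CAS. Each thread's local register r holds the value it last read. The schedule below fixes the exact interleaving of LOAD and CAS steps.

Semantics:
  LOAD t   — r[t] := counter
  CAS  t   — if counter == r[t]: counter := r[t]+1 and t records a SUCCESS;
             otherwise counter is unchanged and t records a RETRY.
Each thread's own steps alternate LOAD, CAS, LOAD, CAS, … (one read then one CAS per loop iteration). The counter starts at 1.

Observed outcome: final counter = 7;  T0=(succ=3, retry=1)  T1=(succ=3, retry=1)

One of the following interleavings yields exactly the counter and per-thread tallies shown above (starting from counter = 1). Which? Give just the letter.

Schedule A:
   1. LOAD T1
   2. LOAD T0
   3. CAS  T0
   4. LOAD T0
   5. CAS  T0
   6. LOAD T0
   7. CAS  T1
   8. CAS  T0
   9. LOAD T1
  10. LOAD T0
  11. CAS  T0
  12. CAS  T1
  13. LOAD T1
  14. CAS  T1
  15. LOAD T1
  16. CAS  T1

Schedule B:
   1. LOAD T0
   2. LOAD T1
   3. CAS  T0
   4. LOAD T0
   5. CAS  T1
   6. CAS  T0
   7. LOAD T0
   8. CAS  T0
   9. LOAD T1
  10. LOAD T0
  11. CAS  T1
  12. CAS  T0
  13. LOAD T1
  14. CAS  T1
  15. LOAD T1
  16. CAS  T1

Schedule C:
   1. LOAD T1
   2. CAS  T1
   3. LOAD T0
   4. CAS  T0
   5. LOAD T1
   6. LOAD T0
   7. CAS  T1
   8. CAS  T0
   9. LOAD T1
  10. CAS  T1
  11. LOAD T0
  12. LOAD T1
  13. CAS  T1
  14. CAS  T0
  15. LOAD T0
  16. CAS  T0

B

Simulating candidate B:
#1 T0 reads 1
#2 T1 reads 1
#3 T0 CAS(1→2) writes; counter now 2
#4 T0 reads 2
#5 T1 CAS(1→2) fails; counter now 2
#6 T0 CAS(2→3) writes; counter now 3
#7 T0 reads 3
#8 T0 CAS(3→4) writes; counter now 4
#9 T1 reads 4
#10 T0 reads 4
#11 T1 CAS(4→5) writes; counter now 5
#12 T0 CAS(4→5) fails; counter now 5
#13 T1 reads 5
#14 T1 CAS(5→6) writes; counter now 6
#15 T1 reads 6
#16 T1 CAS(6→7) writes; counter now 7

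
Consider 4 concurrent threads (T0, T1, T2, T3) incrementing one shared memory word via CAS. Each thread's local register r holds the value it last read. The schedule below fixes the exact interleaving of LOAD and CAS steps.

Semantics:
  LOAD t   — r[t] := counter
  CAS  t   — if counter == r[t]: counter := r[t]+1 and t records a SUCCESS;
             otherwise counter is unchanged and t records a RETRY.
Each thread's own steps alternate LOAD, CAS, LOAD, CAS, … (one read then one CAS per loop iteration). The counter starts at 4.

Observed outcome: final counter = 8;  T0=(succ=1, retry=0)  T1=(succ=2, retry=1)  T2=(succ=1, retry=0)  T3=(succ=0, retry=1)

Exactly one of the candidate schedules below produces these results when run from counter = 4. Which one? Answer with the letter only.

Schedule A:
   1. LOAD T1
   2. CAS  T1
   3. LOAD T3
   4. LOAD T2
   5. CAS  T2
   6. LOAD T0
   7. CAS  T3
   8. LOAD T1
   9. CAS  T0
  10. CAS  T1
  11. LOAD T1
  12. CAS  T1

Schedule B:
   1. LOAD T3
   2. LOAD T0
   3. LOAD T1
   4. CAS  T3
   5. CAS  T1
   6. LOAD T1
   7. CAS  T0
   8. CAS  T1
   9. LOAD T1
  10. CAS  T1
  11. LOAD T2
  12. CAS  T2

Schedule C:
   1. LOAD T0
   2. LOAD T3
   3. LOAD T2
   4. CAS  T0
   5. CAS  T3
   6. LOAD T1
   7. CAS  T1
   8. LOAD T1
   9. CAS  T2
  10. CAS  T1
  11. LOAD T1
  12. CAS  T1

Run A:
T1 LOAD — after: cnt=4, r=4 — load
T1 CAS — after: cnt=5, r=4 — ok
T3 LOAD — after: cnt=5, r=5 — load
T2 LOAD — after: cnt=5, r=5 — load
T2 CAS — after: cnt=6, r=5 — ok
T0 LOAD — after: cnt=6, r=6 — load
T3 CAS — after: cnt=6, r=5 — retry
T1 LOAD — after: cnt=6, r=6 — load
T0 CAS — after: cnt=7, r=6 — ok
T1 CAS — after: cnt=7, r=6 — retry
T1 LOAD — after: cnt=7, r=7 — load
T1 CAS — after: cnt=8, r=7 — ok

A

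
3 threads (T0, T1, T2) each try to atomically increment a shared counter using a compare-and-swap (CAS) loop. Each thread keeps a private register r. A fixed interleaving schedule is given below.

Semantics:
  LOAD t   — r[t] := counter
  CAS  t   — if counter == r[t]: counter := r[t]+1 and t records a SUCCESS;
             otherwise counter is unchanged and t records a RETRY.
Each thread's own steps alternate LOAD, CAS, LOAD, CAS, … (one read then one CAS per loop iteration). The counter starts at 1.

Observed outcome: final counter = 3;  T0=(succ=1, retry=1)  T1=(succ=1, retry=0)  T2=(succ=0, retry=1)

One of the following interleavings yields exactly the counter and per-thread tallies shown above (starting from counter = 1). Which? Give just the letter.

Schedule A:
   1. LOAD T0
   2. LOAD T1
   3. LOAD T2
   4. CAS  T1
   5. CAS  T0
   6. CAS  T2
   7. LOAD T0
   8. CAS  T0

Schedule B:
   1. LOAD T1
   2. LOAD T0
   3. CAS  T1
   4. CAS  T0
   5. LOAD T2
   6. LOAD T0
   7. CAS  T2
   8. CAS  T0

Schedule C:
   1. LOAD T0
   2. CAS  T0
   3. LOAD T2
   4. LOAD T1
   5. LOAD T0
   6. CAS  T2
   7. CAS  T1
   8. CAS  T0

Run A:
[1] T0.load  rd  (counter 1, T0.r 1)
[2] T1.load  rd  (counter 1, T1.r 1)
[3] T2.load  rd  (counter 1, T2.r 1)
[4] T1.cas  hit  (counter 2, T1.r 1)
[5] T0.cas  miss  (counter 2, T0.r 1)
[6] T2.cas  miss  (counter 2, T2.r 1)
[7] T0.load  rd  (counter 2, T0.r 2)
[8] T0.cas  hit  (counter 3, T0.r 2)

A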